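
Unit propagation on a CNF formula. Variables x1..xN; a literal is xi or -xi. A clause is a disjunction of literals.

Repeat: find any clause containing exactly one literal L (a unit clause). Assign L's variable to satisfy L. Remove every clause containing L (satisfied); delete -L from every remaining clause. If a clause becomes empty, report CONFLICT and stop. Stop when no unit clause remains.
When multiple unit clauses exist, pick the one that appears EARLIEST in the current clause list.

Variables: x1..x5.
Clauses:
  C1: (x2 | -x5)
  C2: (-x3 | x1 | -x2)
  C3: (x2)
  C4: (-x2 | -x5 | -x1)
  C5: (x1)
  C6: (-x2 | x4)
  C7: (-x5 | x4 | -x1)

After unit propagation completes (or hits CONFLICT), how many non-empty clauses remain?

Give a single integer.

unit clause [2] forces x2=T; simplify:
  drop -2 from [-3, 1, -2] -> [-3, 1]
  drop -2 from [-2, -5, -1] -> [-5, -1]
  drop -2 from [-2, 4] -> [4]
  satisfied 2 clause(s); 5 remain; assigned so far: [2]
unit clause [1] forces x1=T; simplify:
  drop -1 from [-5, -1] -> [-5]
  drop -1 from [-5, 4, -1] -> [-5, 4]
  satisfied 2 clause(s); 3 remain; assigned so far: [1, 2]
unit clause [-5] forces x5=F; simplify:
  satisfied 2 clause(s); 1 remain; assigned so far: [1, 2, 5]
unit clause [4] forces x4=T; simplify:
  satisfied 1 clause(s); 0 remain; assigned so far: [1, 2, 4, 5]

Answer: 0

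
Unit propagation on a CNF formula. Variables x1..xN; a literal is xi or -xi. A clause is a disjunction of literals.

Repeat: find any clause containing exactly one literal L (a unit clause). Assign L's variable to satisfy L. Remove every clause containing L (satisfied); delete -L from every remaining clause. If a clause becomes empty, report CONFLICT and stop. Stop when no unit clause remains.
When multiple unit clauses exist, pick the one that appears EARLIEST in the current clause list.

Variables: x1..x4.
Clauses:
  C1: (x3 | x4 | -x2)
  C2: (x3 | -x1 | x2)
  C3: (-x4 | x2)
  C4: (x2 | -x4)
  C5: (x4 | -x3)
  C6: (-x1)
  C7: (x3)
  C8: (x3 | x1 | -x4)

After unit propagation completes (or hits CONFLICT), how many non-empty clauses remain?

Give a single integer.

unit clause [-1] forces x1=F; simplify:
  drop 1 from [3, 1, -4] -> [3, -4]
  satisfied 2 clause(s); 6 remain; assigned so far: [1]
unit clause [3] forces x3=T; simplify:
  drop -3 from [4, -3] -> [4]
  satisfied 3 clause(s); 3 remain; assigned so far: [1, 3]
unit clause [4] forces x4=T; simplify:
  drop -4 from [-4, 2] -> [2]
  drop -4 from [2, -4] -> [2]
  satisfied 1 clause(s); 2 remain; assigned so far: [1, 3, 4]
unit clause [2] forces x2=T; simplify:
  satisfied 2 clause(s); 0 remain; assigned so far: [1, 2, 3, 4]

Answer: 0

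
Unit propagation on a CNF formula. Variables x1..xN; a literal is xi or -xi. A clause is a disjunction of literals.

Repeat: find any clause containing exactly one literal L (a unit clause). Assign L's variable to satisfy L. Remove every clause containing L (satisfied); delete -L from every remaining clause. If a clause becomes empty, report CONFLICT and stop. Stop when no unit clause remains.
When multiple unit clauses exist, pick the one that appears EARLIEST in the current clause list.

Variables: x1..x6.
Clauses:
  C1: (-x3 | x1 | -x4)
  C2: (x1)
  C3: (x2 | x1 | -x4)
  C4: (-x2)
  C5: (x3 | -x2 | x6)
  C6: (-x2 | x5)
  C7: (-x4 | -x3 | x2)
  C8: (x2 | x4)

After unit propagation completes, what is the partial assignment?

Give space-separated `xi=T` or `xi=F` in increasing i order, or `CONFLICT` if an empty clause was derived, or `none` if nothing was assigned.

Answer: x1=T x2=F x3=F x4=T

Derivation:
unit clause [1] forces x1=T; simplify:
  satisfied 3 clause(s); 5 remain; assigned so far: [1]
unit clause [-2] forces x2=F; simplify:
  drop 2 from [-4, -3, 2] -> [-4, -3]
  drop 2 from [2, 4] -> [4]
  satisfied 3 clause(s); 2 remain; assigned so far: [1, 2]
unit clause [4] forces x4=T; simplify:
  drop -4 from [-4, -3] -> [-3]
  satisfied 1 clause(s); 1 remain; assigned so far: [1, 2, 4]
unit clause [-3] forces x3=F; simplify:
  satisfied 1 clause(s); 0 remain; assigned so far: [1, 2, 3, 4]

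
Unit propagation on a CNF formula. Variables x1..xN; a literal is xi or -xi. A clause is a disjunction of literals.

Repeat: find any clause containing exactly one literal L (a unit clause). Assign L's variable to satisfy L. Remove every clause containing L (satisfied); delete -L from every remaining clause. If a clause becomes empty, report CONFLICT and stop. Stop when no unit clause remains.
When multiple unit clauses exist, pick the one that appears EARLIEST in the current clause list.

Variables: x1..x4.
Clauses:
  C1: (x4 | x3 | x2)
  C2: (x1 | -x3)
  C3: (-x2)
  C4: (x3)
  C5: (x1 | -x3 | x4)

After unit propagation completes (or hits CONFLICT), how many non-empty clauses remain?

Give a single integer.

Answer: 0

Derivation:
unit clause [-2] forces x2=F; simplify:
  drop 2 from [4, 3, 2] -> [4, 3]
  satisfied 1 clause(s); 4 remain; assigned so far: [2]
unit clause [3] forces x3=T; simplify:
  drop -3 from [1, -3] -> [1]
  drop -3 from [1, -3, 4] -> [1, 4]
  satisfied 2 clause(s); 2 remain; assigned so far: [2, 3]
unit clause [1] forces x1=T; simplify:
  satisfied 2 clause(s); 0 remain; assigned so far: [1, 2, 3]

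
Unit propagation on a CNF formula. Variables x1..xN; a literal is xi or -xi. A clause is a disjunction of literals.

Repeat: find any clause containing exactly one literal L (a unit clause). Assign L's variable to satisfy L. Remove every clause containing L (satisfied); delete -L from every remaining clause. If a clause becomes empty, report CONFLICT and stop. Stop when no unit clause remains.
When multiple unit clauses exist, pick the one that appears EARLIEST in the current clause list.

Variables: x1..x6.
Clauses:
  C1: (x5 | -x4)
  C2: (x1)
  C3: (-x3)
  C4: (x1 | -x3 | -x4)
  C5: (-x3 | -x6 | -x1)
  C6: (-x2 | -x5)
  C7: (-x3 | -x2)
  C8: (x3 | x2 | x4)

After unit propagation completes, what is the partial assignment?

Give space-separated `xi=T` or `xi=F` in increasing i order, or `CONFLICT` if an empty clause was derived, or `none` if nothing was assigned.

unit clause [1] forces x1=T; simplify:
  drop -1 from [-3, -6, -1] -> [-3, -6]
  satisfied 2 clause(s); 6 remain; assigned so far: [1]
unit clause [-3] forces x3=F; simplify:
  drop 3 from [3, 2, 4] -> [2, 4]
  satisfied 3 clause(s); 3 remain; assigned so far: [1, 3]

Answer: x1=T x3=F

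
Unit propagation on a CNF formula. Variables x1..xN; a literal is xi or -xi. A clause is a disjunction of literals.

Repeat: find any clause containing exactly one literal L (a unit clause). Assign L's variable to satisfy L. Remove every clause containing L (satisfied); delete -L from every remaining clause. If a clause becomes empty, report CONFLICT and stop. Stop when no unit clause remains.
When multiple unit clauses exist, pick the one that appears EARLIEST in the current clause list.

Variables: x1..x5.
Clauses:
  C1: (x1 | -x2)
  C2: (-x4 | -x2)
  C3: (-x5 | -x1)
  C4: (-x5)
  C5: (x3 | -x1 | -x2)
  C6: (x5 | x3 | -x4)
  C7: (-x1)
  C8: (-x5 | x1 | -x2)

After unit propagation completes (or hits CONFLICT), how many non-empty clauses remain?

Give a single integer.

unit clause [-5] forces x5=F; simplify:
  drop 5 from [5, 3, -4] -> [3, -4]
  satisfied 3 clause(s); 5 remain; assigned so far: [5]
unit clause [-1] forces x1=F; simplify:
  drop 1 from [1, -2] -> [-2]
  satisfied 2 clause(s); 3 remain; assigned so far: [1, 5]
unit clause [-2] forces x2=F; simplify:
  satisfied 2 clause(s); 1 remain; assigned so far: [1, 2, 5]

Answer: 1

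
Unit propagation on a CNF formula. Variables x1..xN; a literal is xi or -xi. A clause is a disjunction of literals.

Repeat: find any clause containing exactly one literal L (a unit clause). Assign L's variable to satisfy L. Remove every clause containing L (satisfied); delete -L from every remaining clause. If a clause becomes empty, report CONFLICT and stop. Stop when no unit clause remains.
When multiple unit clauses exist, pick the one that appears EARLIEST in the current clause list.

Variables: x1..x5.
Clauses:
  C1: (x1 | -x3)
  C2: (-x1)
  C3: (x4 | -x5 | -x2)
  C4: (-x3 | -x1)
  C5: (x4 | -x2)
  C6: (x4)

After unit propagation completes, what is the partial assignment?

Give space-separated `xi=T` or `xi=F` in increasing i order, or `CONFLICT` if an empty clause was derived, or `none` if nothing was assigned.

Answer: x1=F x3=F x4=T

Derivation:
unit clause [-1] forces x1=F; simplify:
  drop 1 from [1, -3] -> [-3]
  satisfied 2 clause(s); 4 remain; assigned so far: [1]
unit clause [-3] forces x3=F; simplify:
  satisfied 1 clause(s); 3 remain; assigned so far: [1, 3]
unit clause [4] forces x4=T; simplify:
  satisfied 3 clause(s); 0 remain; assigned so far: [1, 3, 4]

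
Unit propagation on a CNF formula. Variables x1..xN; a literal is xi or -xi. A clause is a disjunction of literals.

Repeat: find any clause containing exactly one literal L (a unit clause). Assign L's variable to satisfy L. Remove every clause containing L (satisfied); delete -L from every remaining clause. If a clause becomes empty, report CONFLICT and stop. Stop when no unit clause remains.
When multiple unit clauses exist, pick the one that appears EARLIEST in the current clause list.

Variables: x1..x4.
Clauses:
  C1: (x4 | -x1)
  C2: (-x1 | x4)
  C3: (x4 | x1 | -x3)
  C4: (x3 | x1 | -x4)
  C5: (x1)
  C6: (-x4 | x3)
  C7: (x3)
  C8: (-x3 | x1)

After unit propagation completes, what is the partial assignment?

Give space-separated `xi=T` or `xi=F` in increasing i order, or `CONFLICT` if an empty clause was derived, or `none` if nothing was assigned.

unit clause [1] forces x1=T; simplify:
  drop -1 from [4, -1] -> [4]
  drop -1 from [-1, 4] -> [4]
  satisfied 4 clause(s); 4 remain; assigned so far: [1]
unit clause [4] forces x4=T; simplify:
  drop -4 from [-4, 3] -> [3]
  satisfied 2 clause(s); 2 remain; assigned so far: [1, 4]
unit clause [3] forces x3=T; simplify:
  satisfied 2 clause(s); 0 remain; assigned so far: [1, 3, 4]

Answer: x1=T x3=T x4=T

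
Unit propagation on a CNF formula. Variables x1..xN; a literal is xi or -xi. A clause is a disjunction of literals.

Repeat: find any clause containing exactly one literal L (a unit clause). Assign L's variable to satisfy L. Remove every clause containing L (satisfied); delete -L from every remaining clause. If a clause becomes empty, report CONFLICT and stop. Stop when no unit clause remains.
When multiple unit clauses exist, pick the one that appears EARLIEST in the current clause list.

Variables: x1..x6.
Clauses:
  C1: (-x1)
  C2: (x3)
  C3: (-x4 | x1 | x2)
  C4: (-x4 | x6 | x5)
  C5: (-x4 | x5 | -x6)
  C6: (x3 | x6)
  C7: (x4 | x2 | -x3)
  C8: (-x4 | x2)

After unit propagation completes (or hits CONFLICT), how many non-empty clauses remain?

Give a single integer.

Answer: 5

Derivation:
unit clause [-1] forces x1=F; simplify:
  drop 1 from [-4, 1, 2] -> [-4, 2]
  satisfied 1 clause(s); 7 remain; assigned so far: [1]
unit clause [3] forces x3=T; simplify:
  drop -3 from [4, 2, -3] -> [4, 2]
  satisfied 2 clause(s); 5 remain; assigned so far: [1, 3]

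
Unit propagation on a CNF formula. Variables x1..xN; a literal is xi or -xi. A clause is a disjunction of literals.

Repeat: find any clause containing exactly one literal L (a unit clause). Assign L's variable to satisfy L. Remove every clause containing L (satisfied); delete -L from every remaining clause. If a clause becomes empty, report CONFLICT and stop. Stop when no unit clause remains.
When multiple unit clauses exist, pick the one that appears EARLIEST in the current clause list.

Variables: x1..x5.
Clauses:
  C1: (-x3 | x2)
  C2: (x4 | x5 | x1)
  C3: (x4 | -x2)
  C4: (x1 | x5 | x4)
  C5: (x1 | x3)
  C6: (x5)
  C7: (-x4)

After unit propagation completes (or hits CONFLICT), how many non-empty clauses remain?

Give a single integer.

Answer: 0

Derivation:
unit clause [5] forces x5=T; simplify:
  satisfied 3 clause(s); 4 remain; assigned so far: [5]
unit clause [-4] forces x4=F; simplify:
  drop 4 from [4, -2] -> [-2]
  satisfied 1 clause(s); 3 remain; assigned so far: [4, 5]
unit clause [-2] forces x2=F; simplify:
  drop 2 from [-3, 2] -> [-3]
  satisfied 1 clause(s); 2 remain; assigned so far: [2, 4, 5]
unit clause [-3] forces x3=F; simplify:
  drop 3 from [1, 3] -> [1]
  satisfied 1 clause(s); 1 remain; assigned so far: [2, 3, 4, 5]
unit clause [1] forces x1=T; simplify:
  satisfied 1 clause(s); 0 remain; assigned so far: [1, 2, 3, 4, 5]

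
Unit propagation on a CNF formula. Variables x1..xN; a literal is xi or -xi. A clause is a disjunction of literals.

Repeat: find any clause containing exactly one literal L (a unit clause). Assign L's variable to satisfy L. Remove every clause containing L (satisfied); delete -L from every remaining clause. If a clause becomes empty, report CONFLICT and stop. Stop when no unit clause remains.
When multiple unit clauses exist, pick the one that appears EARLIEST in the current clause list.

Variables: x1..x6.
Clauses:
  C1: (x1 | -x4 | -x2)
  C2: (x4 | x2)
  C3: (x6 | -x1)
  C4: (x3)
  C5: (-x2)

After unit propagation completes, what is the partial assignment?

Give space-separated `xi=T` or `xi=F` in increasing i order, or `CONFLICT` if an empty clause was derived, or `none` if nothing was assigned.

unit clause [3] forces x3=T; simplify:
  satisfied 1 clause(s); 4 remain; assigned so far: [3]
unit clause [-2] forces x2=F; simplify:
  drop 2 from [4, 2] -> [4]
  satisfied 2 clause(s); 2 remain; assigned so far: [2, 3]
unit clause [4] forces x4=T; simplify:
  satisfied 1 clause(s); 1 remain; assigned so far: [2, 3, 4]

Answer: x2=F x3=T x4=T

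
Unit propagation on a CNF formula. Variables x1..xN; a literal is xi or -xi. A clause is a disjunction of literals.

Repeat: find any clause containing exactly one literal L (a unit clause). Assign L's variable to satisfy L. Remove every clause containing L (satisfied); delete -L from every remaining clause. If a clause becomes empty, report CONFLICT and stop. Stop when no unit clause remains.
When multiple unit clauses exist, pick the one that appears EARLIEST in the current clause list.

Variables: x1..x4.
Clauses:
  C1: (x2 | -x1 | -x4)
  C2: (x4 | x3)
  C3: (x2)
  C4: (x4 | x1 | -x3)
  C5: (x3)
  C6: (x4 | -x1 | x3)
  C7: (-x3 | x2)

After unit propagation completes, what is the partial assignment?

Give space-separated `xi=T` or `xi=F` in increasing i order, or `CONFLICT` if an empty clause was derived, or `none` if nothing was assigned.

Answer: x2=T x3=T

Derivation:
unit clause [2] forces x2=T; simplify:
  satisfied 3 clause(s); 4 remain; assigned so far: [2]
unit clause [3] forces x3=T; simplify:
  drop -3 from [4, 1, -3] -> [4, 1]
  satisfied 3 clause(s); 1 remain; assigned so far: [2, 3]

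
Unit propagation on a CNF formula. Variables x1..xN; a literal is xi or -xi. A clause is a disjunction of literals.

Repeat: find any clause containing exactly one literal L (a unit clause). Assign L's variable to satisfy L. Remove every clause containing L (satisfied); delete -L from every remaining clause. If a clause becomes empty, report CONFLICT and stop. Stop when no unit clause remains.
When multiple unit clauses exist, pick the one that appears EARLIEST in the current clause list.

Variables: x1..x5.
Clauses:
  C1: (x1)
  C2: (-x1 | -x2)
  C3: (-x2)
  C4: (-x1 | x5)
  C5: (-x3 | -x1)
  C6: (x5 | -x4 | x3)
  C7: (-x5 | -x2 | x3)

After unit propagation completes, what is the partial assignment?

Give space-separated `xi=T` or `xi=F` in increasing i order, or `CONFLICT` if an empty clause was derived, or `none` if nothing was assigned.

unit clause [1] forces x1=T; simplify:
  drop -1 from [-1, -2] -> [-2]
  drop -1 from [-1, 5] -> [5]
  drop -1 from [-3, -1] -> [-3]
  satisfied 1 clause(s); 6 remain; assigned so far: [1]
unit clause [-2] forces x2=F; simplify:
  satisfied 3 clause(s); 3 remain; assigned so far: [1, 2]
unit clause [5] forces x5=T; simplify:
  satisfied 2 clause(s); 1 remain; assigned so far: [1, 2, 5]
unit clause [-3] forces x3=F; simplify:
  satisfied 1 clause(s); 0 remain; assigned so far: [1, 2, 3, 5]

Answer: x1=T x2=F x3=F x5=T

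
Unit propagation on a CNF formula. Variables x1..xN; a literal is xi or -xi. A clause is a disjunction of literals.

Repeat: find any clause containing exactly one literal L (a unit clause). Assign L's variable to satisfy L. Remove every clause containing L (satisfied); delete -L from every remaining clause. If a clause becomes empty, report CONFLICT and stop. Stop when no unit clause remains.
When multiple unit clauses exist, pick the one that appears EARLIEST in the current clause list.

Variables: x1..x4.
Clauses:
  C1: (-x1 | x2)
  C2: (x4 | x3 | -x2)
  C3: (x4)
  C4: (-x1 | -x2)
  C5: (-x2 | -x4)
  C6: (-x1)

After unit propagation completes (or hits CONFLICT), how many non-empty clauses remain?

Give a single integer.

Answer: 0

Derivation:
unit clause [4] forces x4=T; simplify:
  drop -4 from [-2, -4] -> [-2]
  satisfied 2 clause(s); 4 remain; assigned so far: [4]
unit clause [-2] forces x2=F; simplify:
  drop 2 from [-1, 2] -> [-1]
  satisfied 2 clause(s); 2 remain; assigned so far: [2, 4]
unit clause [-1] forces x1=F; simplify:
  satisfied 2 clause(s); 0 remain; assigned so far: [1, 2, 4]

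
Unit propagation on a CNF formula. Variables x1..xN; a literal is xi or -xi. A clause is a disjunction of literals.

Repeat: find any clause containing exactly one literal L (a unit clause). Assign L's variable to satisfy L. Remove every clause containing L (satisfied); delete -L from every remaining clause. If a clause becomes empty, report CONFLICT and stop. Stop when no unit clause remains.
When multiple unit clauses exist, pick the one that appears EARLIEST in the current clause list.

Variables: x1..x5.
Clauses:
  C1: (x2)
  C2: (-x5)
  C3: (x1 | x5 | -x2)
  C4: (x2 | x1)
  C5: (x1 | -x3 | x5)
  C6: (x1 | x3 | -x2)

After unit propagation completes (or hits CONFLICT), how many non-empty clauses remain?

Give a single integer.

Answer: 0

Derivation:
unit clause [2] forces x2=T; simplify:
  drop -2 from [1, 5, -2] -> [1, 5]
  drop -2 from [1, 3, -2] -> [1, 3]
  satisfied 2 clause(s); 4 remain; assigned so far: [2]
unit clause [-5] forces x5=F; simplify:
  drop 5 from [1, 5] -> [1]
  drop 5 from [1, -3, 5] -> [1, -3]
  satisfied 1 clause(s); 3 remain; assigned so far: [2, 5]
unit clause [1] forces x1=T; simplify:
  satisfied 3 clause(s); 0 remain; assigned so far: [1, 2, 5]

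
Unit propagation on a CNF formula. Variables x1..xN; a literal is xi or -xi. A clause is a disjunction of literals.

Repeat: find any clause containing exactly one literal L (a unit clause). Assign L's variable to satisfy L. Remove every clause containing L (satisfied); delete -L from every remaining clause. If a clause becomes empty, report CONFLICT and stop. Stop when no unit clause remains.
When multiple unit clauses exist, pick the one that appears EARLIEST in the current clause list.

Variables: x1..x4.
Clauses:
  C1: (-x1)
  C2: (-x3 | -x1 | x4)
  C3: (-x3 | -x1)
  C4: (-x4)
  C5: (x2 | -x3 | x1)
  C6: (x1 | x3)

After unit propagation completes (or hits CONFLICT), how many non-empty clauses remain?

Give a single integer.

Answer: 0

Derivation:
unit clause [-1] forces x1=F; simplify:
  drop 1 from [2, -3, 1] -> [2, -3]
  drop 1 from [1, 3] -> [3]
  satisfied 3 clause(s); 3 remain; assigned so far: [1]
unit clause [-4] forces x4=F; simplify:
  satisfied 1 clause(s); 2 remain; assigned so far: [1, 4]
unit clause [3] forces x3=T; simplify:
  drop -3 from [2, -3] -> [2]
  satisfied 1 clause(s); 1 remain; assigned so far: [1, 3, 4]
unit clause [2] forces x2=T; simplify:
  satisfied 1 clause(s); 0 remain; assigned so far: [1, 2, 3, 4]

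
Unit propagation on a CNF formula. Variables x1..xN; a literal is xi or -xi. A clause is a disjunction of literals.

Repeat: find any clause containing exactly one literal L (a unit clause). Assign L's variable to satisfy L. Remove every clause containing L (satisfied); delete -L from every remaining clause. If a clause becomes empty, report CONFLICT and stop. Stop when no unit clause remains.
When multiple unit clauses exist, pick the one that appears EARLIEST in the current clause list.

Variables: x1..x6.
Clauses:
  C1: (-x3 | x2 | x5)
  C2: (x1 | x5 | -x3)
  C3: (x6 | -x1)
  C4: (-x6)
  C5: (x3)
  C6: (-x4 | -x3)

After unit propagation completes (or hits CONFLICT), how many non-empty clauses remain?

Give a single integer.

unit clause [-6] forces x6=F; simplify:
  drop 6 from [6, -1] -> [-1]
  satisfied 1 clause(s); 5 remain; assigned so far: [6]
unit clause [-1] forces x1=F; simplify:
  drop 1 from [1, 5, -3] -> [5, -3]
  satisfied 1 clause(s); 4 remain; assigned so far: [1, 6]
unit clause [3] forces x3=T; simplify:
  drop -3 from [-3, 2, 5] -> [2, 5]
  drop -3 from [5, -3] -> [5]
  drop -3 from [-4, -3] -> [-4]
  satisfied 1 clause(s); 3 remain; assigned so far: [1, 3, 6]
unit clause [5] forces x5=T; simplify:
  satisfied 2 clause(s); 1 remain; assigned so far: [1, 3, 5, 6]
unit clause [-4] forces x4=F; simplify:
  satisfied 1 clause(s); 0 remain; assigned so far: [1, 3, 4, 5, 6]

Answer: 0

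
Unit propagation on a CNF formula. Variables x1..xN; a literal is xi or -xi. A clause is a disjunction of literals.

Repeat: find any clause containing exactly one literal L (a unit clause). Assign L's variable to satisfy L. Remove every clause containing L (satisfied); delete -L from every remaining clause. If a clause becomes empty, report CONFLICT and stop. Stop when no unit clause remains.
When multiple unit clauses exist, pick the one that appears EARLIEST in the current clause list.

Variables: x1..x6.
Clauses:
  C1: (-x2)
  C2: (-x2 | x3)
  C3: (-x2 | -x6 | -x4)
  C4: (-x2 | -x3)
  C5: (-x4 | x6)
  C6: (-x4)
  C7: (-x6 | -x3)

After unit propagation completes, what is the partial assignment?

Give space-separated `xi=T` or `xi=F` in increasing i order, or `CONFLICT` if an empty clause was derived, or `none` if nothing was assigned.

unit clause [-2] forces x2=F; simplify:
  satisfied 4 clause(s); 3 remain; assigned so far: [2]
unit clause [-4] forces x4=F; simplify:
  satisfied 2 clause(s); 1 remain; assigned so far: [2, 4]

Answer: x2=F x4=F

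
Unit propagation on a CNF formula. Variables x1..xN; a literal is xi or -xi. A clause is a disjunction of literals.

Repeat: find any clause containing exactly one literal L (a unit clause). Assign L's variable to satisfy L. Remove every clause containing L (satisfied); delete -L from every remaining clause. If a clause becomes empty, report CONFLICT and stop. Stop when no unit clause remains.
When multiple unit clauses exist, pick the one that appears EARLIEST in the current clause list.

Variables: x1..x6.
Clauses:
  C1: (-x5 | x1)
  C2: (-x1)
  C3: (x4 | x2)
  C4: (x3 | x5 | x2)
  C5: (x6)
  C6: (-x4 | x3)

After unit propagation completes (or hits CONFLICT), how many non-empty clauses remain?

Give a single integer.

Answer: 3

Derivation:
unit clause [-1] forces x1=F; simplify:
  drop 1 from [-5, 1] -> [-5]
  satisfied 1 clause(s); 5 remain; assigned so far: [1]
unit clause [-5] forces x5=F; simplify:
  drop 5 from [3, 5, 2] -> [3, 2]
  satisfied 1 clause(s); 4 remain; assigned so far: [1, 5]
unit clause [6] forces x6=T; simplify:
  satisfied 1 clause(s); 3 remain; assigned so far: [1, 5, 6]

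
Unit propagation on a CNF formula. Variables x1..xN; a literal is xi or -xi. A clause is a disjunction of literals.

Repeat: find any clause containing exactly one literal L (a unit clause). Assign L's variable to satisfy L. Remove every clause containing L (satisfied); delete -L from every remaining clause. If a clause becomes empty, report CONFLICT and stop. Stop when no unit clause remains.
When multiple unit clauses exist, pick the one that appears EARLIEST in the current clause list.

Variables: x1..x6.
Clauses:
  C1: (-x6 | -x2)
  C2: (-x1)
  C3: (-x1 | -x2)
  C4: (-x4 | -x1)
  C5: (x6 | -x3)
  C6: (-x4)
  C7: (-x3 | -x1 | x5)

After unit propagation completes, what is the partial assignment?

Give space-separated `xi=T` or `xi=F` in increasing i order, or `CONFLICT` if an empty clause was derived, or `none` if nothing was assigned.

unit clause [-1] forces x1=F; simplify:
  satisfied 4 clause(s); 3 remain; assigned so far: [1]
unit clause [-4] forces x4=F; simplify:
  satisfied 1 clause(s); 2 remain; assigned so far: [1, 4]

Answer: x1=F x4=F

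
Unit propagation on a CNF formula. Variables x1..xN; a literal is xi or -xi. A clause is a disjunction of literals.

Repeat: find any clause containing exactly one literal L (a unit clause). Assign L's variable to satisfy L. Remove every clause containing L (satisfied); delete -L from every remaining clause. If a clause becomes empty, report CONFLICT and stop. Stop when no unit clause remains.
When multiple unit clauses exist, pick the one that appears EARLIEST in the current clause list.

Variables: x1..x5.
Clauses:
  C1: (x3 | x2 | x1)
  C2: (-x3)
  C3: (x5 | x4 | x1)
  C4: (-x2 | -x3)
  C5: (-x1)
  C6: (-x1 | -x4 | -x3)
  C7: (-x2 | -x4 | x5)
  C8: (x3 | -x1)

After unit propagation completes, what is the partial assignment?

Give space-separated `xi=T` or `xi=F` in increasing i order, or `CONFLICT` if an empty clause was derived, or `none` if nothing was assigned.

Answer: x1=F x2=T x3=F

Derivation:
unit clause [-3] forces x3=F; simplify:
  drop 3 from [3, 2, 1] -> [2, 1]
  drop 3 from [3, -1] -> [-1]
  satisfied 3 clause(s); 5 remain; assigned so far: [3]
unit clause [-1] forces x1=F; simplify:
  drop 1 from [2, 1] -> [2]
  drop 1 from [5, 4, 1] -> [5, 4]
  satisfied 2 clause(s); 3 remain; assigned so far: [1, 3]
unit clause [2] forces x2=T; simplify:
  drop -2 from [-2, -4, 5] -> [-4, 5]
  satisfied 1 clause(s); 2 remain; assigned so far: [1, 2, 3]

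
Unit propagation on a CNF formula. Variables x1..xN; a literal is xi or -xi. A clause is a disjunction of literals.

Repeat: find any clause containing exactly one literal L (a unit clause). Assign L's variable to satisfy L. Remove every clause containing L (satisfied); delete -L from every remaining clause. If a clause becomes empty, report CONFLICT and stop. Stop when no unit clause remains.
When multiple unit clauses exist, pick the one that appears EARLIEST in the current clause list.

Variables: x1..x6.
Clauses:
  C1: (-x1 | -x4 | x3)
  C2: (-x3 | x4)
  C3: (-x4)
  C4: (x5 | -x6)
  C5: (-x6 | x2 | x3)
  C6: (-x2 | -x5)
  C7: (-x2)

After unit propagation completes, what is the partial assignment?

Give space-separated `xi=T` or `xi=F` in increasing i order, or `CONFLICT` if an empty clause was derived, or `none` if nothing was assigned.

unit clause [-4] forces x4=F; simplify:
  drop 4 from [-3, 4] -> [-3]
  satisfied 2 clause(s); 5 remain; assigned so far: [4]
unit clause [-3] forces x3=F; simplify:
  drop 3 from [-6, 2, 3] -> [-6, 2]
  satisfied 1 clause(s); 4 remain; assigned so far: [3, 4]
unit clause [-2] forces x2=F; simplify:
  drop 2 from [-6, 2] -> [-6]
  satisfied 2 clause(s); 2 remain; assigned so far: [2, 3, 4]
unit clause [-6] forces x6=F; simplify:
  satisfied 2 clause(s); 0 remain; assigned so far: [2, 3, 4, 6]

Answer: x2=F x3=F x4=F x6=F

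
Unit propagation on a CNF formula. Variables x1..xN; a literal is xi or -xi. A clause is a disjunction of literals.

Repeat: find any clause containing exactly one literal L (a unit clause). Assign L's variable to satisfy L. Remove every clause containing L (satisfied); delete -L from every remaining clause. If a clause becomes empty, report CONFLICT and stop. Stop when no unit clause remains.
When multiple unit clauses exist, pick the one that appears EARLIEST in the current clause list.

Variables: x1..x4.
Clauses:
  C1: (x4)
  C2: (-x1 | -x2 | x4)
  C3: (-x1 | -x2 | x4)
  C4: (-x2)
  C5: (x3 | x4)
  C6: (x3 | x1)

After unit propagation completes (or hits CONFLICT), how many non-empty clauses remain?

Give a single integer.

Answer: 1

Derivation:
unit clause [4] forces x4=T; simplify:
  satisfied 4 clause(s); 2 remain; assigned so far: [4]
unit clause [-2] forces x2=F; simplify:
  satisfied 1 clause(s); 1 remain; assigned so far: [2, 4]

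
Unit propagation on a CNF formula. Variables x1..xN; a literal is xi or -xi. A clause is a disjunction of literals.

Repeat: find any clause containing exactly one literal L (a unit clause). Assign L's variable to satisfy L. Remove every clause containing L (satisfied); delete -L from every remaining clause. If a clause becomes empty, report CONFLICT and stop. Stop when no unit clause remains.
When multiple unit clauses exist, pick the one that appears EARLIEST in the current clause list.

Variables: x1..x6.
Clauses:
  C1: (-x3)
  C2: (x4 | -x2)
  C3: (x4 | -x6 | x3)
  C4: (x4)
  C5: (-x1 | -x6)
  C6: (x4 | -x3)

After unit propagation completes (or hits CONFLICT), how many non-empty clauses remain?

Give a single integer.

unit clause [-3] forces x3=F; simplify:
  drop 3 from [4, -6, 3] -> [4, -6]
  satisfied 2 clause(s); 4 remain; assigned so far: [3]
unit clause [4] forces x4=T; simplify:
  satisfied 3 clause(s); 1 remain; assigned so far: [3, 4]

Answer: 1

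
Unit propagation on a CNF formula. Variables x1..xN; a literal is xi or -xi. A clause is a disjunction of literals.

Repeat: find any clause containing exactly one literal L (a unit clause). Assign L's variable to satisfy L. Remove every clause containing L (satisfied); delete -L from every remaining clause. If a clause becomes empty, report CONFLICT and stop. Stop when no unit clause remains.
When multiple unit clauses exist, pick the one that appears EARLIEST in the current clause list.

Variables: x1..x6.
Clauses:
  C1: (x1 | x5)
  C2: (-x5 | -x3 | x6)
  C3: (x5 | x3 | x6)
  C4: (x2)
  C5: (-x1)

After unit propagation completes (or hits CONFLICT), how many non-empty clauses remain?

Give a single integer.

unit clause [2] forces x2=T; simplify:
  satisfied 1 clause(s); 4 remain; assigned so far: [2]
unit clause [-1] forces x1=F; simplify:
  drop 1 from [1, 5] -> [5]
  satisfied 1 clause(s); 3 remain; assigned so far: [1, 2]
unit clause [5] forces x5=T; simplify:
  drop -5 from [-5, -3, 6] -> [-3, 6]
  satisfied 2 clause(s); 1 remain; assigned so far: [1, 2, 5]

Answer: 1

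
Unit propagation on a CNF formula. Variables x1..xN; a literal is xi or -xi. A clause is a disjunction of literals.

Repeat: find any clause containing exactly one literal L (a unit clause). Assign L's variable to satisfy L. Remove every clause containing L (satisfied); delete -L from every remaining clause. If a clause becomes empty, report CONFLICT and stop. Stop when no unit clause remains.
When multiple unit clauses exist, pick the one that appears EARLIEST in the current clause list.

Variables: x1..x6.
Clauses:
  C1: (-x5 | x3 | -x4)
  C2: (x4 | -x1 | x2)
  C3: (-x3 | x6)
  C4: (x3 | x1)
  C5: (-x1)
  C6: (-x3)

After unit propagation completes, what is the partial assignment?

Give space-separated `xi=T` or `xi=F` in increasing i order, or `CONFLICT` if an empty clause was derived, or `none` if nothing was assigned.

unit clause [-1] forces x1=F; simplify:
  drop 1 from [3, 1] -> [3]
  satisfied 2 clause(s); 4 remain; assigned so far: [1]
unit clause [3] forces x3=T; simplify:
  drop -3 from [-3, 6] -> [6]
  drop -3 from [-3] -> [] (empty!)
  satisfied 2 clause(s); 2 remain; assigned so far: [1, 3]
CONFLICT (empty clause)

Answer: CONFLICT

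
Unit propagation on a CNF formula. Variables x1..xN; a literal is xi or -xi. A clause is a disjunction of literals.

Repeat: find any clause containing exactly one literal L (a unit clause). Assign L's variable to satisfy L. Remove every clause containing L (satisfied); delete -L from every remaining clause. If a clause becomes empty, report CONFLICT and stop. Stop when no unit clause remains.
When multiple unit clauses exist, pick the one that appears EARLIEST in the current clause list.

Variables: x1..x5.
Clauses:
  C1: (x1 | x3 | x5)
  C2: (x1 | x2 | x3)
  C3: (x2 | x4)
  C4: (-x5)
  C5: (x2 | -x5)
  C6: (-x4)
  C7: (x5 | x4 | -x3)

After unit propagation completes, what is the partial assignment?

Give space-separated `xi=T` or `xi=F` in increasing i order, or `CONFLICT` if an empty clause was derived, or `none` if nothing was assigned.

unit clause [-5] forces x5=F; simplify:
  drop 5 from [1, 3, 5] -> [1, 3]
  drop 5 from [5, 4, -3] -> [4, -3]
  satisfied 2 clause(s); 5 remain; assigned so far: [5]
unit clause [-4] forces x4=F; simplify:
  drop 4 from [2, 4] -> [2]
  drop 4 from [4, -3] -> [-3]
  satisfied 1 clause(s); 4 remain; assigned so far: [4, 5]
unit clause [2] forces x2=T; simplify:
  satisfied 2 clause(s); 2 remain; assigned so far: [2, 4, 5]
unit clause [-3] forces x3=F; simplify:
  drop 3 from [1, 3] -> [1]
  satisfied 1 clause(s); 1 remain; assigned so far: [2, 3, 4, 5]
unit clause [1] forces x1=T; simplify:
  satisfied 1 clause(s); 0 remain; assigned so far: [1, 2, 3, 4, 5]

Answer: x1=T x2=T x3=F x4=F x5=F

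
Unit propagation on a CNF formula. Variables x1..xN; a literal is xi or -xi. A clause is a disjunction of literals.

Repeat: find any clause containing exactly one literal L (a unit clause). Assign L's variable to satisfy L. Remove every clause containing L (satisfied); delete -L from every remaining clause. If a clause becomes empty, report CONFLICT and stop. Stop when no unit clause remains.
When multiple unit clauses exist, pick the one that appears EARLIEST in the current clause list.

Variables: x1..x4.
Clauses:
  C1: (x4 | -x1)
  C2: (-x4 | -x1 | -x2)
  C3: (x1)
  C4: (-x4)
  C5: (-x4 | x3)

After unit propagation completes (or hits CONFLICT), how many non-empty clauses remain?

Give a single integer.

Answer: 2

Derivation:
unit clause [1] forces x1=T; simplify:
  drop -1 from [4, -1] -> [4]
  drop -1 from [-4, -1, -2] -> [-4, -2]
  satisfied 1 clause(s); 4 remain; assigned so far: [1]
unit clause [4] forces x4=T; simplify:
  drop -4 from [-4, -2] -> [-2]
  drop -4 from [-4] -> [] (empty!)
  drop -4 from [-4, 3] -> [3]
  satisfied 1 clause(s); 3 remain; assigned so far: [1, 4]
CONFLICT (empty clause)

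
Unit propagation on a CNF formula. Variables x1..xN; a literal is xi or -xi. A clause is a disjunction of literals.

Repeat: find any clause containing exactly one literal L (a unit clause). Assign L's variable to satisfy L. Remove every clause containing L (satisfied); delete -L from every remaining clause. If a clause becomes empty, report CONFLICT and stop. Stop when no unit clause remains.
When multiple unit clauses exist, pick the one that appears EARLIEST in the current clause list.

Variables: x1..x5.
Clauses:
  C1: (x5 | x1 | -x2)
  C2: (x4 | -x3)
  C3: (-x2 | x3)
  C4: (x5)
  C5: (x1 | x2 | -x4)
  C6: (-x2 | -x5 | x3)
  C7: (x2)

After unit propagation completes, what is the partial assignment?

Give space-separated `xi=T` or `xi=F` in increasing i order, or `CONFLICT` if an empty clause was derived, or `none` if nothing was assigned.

unit clause [5] forces x5=T; simplify:
  drop -5 from [-2, -5, 3] -> [-2, 3]
  satisfied 2 clause(s); 5 remain; assigned so far: [5]
unit clause [2] forces x2=T; simplify:
  drop -2 from [-2, 3] -> [3]
  drop -2 from [-2, 3] -> [3]
  satisfied 2 clause(s); 3 remain; assigned so far: [2, 5]
unit clause [3] forces x3=T; simplify:
  drop -3 from [4, -3] -> [4]
  satisfied 2 clause(s); 1 remain; assigned so far: [2, 3, 5]
unit clause [4] forces x4=T; simplify:
  satisfied 1 clause(s); 0 remain; assigned so far: [2, 3, 4, 5]

Answer: x2=T x3=T x4=T x5=T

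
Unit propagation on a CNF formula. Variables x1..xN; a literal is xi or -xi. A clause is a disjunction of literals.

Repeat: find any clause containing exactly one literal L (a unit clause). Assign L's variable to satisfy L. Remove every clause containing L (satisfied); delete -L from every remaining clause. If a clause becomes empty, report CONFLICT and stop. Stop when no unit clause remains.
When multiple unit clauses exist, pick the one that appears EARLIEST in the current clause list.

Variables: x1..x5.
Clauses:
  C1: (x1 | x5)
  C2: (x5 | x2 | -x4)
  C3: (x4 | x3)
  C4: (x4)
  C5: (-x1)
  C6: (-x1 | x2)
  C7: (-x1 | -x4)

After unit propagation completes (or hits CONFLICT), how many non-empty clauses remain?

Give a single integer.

unit clause [4] forces x4=T; simplify:
  drop -4 from [5, 2, -4] -> [5, 2]
  drop -4 from [-1, -4] -> [-1]
  satisfied 2 clause(s); 5 remain; assigned so far: [4]
unit clause [-1] forces x1=F; simplify:
  drop 1 from [1, 5] -> [5]
  satisfied 3 clause(s); 2 remain; assigned so far: [1, 4]
unit clause [5] forces x5=T; simplify:
  satisfied 2 clause(s); 0 remain; assigned so far: [1, 4, 5]

Answer: 0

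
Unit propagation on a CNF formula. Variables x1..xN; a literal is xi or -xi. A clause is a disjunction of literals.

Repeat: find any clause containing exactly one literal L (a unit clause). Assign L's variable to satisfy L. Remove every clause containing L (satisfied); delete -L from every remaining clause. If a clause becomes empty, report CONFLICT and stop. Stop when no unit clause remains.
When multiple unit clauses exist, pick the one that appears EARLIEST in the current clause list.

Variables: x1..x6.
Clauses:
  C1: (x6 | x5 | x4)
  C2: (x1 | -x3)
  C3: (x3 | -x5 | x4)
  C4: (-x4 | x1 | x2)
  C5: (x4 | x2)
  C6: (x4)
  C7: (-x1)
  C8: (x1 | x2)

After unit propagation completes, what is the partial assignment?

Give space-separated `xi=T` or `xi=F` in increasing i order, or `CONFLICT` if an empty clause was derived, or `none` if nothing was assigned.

unit clause [4] forces x4=T; simplify:
  drop -4 from [-4, 1, 2] -> [1, 2]
  satisfied 4 clause(s); 4 remain; assigned so far: [4]
unit clause [-1] forces x1=F; simplify:
  drop 1 from [1, -3] -> [-3]
  drop 1 from [1, 2] -> [2]
  drop 1 from [1, 2] -> [2]
  satisfied 1 clause(s); 3 remain; assigned so far: [1, 4]
unit clause [-3] forces x3=F; simplify:
  satisfied 1 clause(s); 2 remain; assigned so far: [1, 3, 4]
unit clause [2] forces x2=T; simplify:
  satisfied 2 clause(s); 0 remain; assigned so far: [1, 2, 3, 4]

Answer: x1=F x2=T x3=F x4=T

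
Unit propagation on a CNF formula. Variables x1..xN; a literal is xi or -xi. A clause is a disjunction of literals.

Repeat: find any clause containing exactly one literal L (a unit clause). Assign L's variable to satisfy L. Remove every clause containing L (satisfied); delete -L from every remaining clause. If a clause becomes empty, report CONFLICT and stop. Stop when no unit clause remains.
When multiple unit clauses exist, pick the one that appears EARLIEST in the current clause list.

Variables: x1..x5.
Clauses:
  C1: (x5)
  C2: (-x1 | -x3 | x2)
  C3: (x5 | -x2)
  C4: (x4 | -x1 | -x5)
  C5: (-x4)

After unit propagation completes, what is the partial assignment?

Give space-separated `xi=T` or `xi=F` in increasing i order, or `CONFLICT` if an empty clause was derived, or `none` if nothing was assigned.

Answer: x1=F x4=F x5=T

Derivation:
unit clause [5] forces x5=T; simplify:
  drop -5 from [4, -1, -5] -> [4, -1]
  satisfied 2 clause(s); 3 remain; assigned so far: [5]
unit clause [-4] forces x4=F; simplify:
  drop 4 from [4, -1] -> [-1]
  satisfied 1 clause(s); 2 remain; assigned so far: [4, 5]
unit clause [-1] forces x1=F; simplify:
  satisfied 2 clause(s); 0 remain; assigned so far: [1, 4, 5]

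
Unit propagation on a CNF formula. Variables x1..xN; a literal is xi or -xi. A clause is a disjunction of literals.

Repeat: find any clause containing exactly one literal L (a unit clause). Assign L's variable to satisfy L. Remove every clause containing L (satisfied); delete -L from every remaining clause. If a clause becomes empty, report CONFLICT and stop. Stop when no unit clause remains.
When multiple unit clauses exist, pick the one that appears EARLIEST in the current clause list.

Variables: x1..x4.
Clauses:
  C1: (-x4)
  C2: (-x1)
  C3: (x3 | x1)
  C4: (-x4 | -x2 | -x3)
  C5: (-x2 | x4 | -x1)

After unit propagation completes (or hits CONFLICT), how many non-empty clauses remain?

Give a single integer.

unit clause [-4] forces x4=F; simplify:
  drop 4 from [-2, 4, -1] -> [-2, -1]
  satisfied 2 clause(s); 3 remain; assigned so far: [4]
unit clause [-1] forces x1=F; simplify:
  drop 1 from [3, 1] -> [3]
  satisfied 2 clause(s); 1 remain; assigned so far: [1, 4]
unit clause [3] forces x3=T; simplify:
  satisfied 1 clause(s); 0 remain; assigned so far: [1, 3, 4]

Answer: 0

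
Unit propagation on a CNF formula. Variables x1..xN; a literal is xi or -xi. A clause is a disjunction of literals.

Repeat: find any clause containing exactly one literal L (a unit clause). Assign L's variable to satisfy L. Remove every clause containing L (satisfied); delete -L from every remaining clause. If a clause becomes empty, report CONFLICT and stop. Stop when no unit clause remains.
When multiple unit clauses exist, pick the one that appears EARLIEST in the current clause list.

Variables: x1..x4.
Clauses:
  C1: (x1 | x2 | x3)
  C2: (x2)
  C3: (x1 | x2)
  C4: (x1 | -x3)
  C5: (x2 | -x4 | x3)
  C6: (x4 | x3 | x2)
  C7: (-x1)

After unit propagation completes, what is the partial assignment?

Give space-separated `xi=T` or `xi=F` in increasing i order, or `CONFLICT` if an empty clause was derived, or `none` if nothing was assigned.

unit clause [2] forces x2=T; simplify:
  satisfied 5 clause(s); 2 remain; assigned so far: [2]
unit clause [-1] forces x1=F; simplify:
  drop 1 from [1, -3] -> [-3]
  satisfied 1 clause(s); 1 remain; assigned so far: [1, 2]
unit clause [-3] forces x3=F; simplify:
  satisfied 1 clause(s); 0 remain; assigned so far: [1, 2, 3]

Answer: x1=F x2=T x3=F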